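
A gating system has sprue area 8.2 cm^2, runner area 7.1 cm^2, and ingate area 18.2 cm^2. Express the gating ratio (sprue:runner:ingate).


Sprue:Runner:Ingate = 1 : 7.1/8.2 : 18.2/8.2 = 1:0.87:2.22


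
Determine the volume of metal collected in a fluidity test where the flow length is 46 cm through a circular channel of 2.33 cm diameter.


Formula: V = pi * (d/2)^2 * L  (cylinder volume)
Radius = 2.33/2 = 1.165 cm
V = pi * 1.165^2 * 46 = 196.1370 cm^3


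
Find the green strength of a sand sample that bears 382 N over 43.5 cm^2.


Formula: Compressive Strength = Force / Area
Strength = 382 N / 43.5 cm^2 = 8.7816 N/cm^2


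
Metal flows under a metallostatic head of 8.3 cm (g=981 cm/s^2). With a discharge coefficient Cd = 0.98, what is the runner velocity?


Formula: v = Cd * sqrt(2 * g * h)  (Torricelli with discharge coefficient)
2*g*h = 2 * 981 * 8.3 = 16284.6 cm^2/s^2
sqrt(16284.6) = 127.61113 cm/s
v = 0.98 * 127.61113 = 125.0589 cm/s


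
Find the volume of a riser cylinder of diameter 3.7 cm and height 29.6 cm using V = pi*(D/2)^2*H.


Formula: V = pi * (D/2)^2 * H  (cylinder volume)
Radius = D/2 = 3.7/2 = 1.85 cm
V = pi * 1.85^2 * 29.6 = 318.2622 cm^3

Answer: 318.2622 cm^3


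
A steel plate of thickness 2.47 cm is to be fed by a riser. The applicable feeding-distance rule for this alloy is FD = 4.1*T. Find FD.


Formula: FD = 4.1 * T  (riser feeding-distance rule)
FD = 4.1 * 2.47 cm = 10.1270 cm


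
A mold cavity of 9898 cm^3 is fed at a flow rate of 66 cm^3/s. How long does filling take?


Formula: t_fill = V_mold / Q_flow
t = 9898 cm^3 / 66 cm^3/s = 149.9697 s

149.9697 s


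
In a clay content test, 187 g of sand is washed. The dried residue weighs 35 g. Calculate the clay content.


Formula: Clay% = (W_total - W_washed) / W_total * 100
Clay mass = 187 - 35 = 152 g
Clay% = 152 / 187 * 100 = 81.2834%

Final answer: 81.2834%


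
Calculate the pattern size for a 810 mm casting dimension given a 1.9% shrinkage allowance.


Formula: L_pattern = L_casting * (1 + shrinkage_rate/100)
Shrinkage factor = 1 + 1.9/100 = 1.019
L_pattern = 810 mm * 1.019 = 825.3900 mm

825.3900 mm


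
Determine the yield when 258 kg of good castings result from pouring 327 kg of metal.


Formula: Casting Yield = (W_good / W_total) * 100
Yield = (258 kg / 327 kg) * 100 = 78.8991%

Final answer: 78.8991%


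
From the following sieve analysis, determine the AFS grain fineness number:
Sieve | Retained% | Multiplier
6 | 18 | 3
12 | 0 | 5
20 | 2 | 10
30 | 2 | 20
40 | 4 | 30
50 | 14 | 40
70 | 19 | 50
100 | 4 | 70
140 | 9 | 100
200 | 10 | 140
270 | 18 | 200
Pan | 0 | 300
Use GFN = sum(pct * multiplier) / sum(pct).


Formula: GFN = sum(pct * multiplier) / sum(pct)
sum(pct * multiplier) = 7924
sum(pct) = 100
GFN = 7924 / 100 = 79.24


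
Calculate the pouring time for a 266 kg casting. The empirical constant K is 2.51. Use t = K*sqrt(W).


Formula: t = K * sqrt(W)
sqrt(W) = sqrt(266) = 16.30951
t = 2.51 * 16.30951 = 40.9369 s

Answer: 40.9369 s


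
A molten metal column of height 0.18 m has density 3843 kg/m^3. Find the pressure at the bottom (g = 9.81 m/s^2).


Formula: P = rho * g * h
rho * g = 3843 * 9.81 = 37699.83 N/m^3
P = 37699.83 * 0.18 = 6785.9694 Pa

Final answer: 6785.9694 Pa


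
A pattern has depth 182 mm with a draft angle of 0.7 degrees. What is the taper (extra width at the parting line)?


Formula: taper = depth * tan(draft_angle)
tan(0.7 deg) = 0.0122179
taper = 182 mm * 0.0122179 = 2.2237 mm


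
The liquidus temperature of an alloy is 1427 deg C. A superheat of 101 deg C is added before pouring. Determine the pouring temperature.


Formula: T_pour = T_melt + Superheat
T_pour = 1427 + 101 = 1528 deg C

Final answer: 1528 deg C


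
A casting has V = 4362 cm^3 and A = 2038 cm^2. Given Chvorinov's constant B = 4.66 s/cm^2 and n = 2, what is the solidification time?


Formula: t_s = B * (V/A)^n  (Chvorinov's rule, n=2)
Modulus M = V/A = 4362/2038 = 2.140334 cm
M^2 = 2.140334^2 = 4.581030 cm^2
t_s = 4.66 * 4.581030 = 21.3476 s

Answer: 21.3476 s


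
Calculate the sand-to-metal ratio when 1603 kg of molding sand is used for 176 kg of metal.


Formula: Sand-to-Metal Ratio = W_sand / W_metal
Ratio = 1603 kg / 176 kg = 9.1080

Answer: 9.1080


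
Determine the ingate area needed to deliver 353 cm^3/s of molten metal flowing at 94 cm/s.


Formula: A_ingate = Q / v  (continuity equation)
A = 353 cm^3/s / 94 cm/s = 3.7553 cm^2


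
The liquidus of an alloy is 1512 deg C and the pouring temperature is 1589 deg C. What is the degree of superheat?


Formula: Superheat = T_pour - T_melt
Superheat = 1589 - 1512 = 77 deg C

Final answer: 77 deg C


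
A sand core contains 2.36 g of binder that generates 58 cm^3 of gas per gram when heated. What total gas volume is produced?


Formula: V_gas = W_binder * gas_evolution_rate
V = 2.36 g * 58 cm^3/g = 136.8800 cm^3

Answer: 136.8800 cm^3


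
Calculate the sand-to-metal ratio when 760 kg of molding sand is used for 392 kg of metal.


Formula: Sand-to-Metal Ratio = W_sand / W_metal
Ratio = 760 kg / 392 kg = 1.9388


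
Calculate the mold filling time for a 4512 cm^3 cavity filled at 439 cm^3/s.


Formula: t_fill = V_mold / Q_flow
t = 4512 cm^3 / 439 cm^3/s = 10.2779 s

Final answer: 10.2779 s


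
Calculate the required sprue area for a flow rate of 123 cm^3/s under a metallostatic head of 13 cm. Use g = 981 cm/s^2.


Formula: v = sqrt(2*g*h), A = Q/v
Velocity: v = sqrt(2 * 981 * 13) = sqrt(25506) = 159.7060 cm/s
Sprue area: A = Q / v = 123 / 159.7060 = 0.7702 cm^2

0.7702 cm^2


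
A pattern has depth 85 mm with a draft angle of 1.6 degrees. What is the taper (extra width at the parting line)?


Formula: taper = depth * tan(draft_angle)
tan(1.6 deg) = 0.0279325
taper = 85 mm * 0.0279325 = 2.3743 mm

2.3743 mm


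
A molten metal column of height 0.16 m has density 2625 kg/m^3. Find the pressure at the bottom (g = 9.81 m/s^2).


Formula: P = rho * g * h
rho * g = 2625 * 9.81 = 25751.25 N/m^3
P = 25751.25 * 0.16 = 4120.2000 Pa

Final answer: 4120.2000 Pa


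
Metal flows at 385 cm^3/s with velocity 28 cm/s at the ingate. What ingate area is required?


Formula: A_ingate = Q / v  (continuity equation)
A = 385 cm^3/s / 28 cm/s = 13.7500 cm^2

13.7500 cm^2


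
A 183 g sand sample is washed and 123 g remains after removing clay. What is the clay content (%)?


Formula: Clay% = (W_total - W_washed) / W_total * 100
Clay mass = 183 - 123 = 60 g
Clay% = 60 / 183 * 100 = 32.7869%

Final answer: 32.7869%


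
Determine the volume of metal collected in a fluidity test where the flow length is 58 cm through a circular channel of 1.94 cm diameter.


Formula: V = pi * (d/2)^2 * L  (cylinder volume)
Radius = 1.94/2 = 0.97 cm
V = pi * 0.97^2 * 58 = 171.4436 cm^3

Final answer: 171.4436 cm^3


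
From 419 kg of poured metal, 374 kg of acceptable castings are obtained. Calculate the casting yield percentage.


Formula: Casting Yield = (W_good / W_total) * 100
Yield = (374 kg / 419 kg) * 100 = 89.2601%

Answer: 89.2601%


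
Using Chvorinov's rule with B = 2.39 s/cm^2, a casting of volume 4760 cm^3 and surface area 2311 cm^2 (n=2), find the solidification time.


Formula: t_s = B * (V/A)^n  (Chvorinov's rule, n=2)
Modulus M = V/A = 4760/2311 = 2.059714 cm
M^2 = 2.059714^2 = 4.242422 cm^2
t_s = 2.39 * 4.242422 = 10.1394 s

Answer: 10.1394 s


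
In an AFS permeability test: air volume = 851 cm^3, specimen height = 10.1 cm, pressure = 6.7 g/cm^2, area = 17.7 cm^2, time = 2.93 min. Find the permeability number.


Formula: Permeability Number P = (V * H) / (p * A * t)
Numerator: V * H = 851 * 10.1 = 8595.1
Denominator: p * A * t = 6.7 * 17.7 * 2.93 = 347.4687
P = 8595.1 / 347.4687 = 24.7363

Answer: 24.7363


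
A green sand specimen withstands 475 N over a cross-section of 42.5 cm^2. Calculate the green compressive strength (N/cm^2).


Formula: Compressive Strength = Force / Area
Strength = 475 N / 42.5 cm^2 = 11.1765 N/cm^2

11.1765 N/cm^2


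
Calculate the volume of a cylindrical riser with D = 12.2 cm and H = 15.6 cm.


Formula: V = pi * (D/2)^2 * H  (cylinder volume)
Radius = D/2 = 12.2/2 = 6.1 cm
V = pi * 6.1^2 * 15.6 = 1823.6191 cm^3

Answer: 1823.6191 cm^3


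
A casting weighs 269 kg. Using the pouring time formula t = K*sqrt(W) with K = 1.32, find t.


Formula: t = K * sqrt(W)
sqrt(W) = sqrt(269) = 16.40122
t = 1.32 * 16.40122 = 21.6496 s

Final answer: 21.6496 s


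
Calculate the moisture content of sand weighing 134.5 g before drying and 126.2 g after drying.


Formula: MC = (W_wet - W_dry) / W_wet * 100
Water mass = 134.5 - 126.2 = 8.3 g
MC = 8.3 / 134.5 * 100 = 6.1710%


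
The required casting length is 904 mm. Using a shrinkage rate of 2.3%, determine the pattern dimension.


Formula: L_pattern = L_casting * (1 + shrinkage_rate/100)
Shrinkage factor = 1 + 2.3/100 = 1.023
L_pattern = 904 mm * 1.023 = 924.7920 mm


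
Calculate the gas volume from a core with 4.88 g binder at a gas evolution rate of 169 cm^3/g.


Formula: V_gas = W_binder * gas_evolution_rate
V = 4.88 g * 169 cm^3/g = 824.7200 cm^3


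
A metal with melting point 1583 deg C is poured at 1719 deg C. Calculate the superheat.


Formula: Superheat = T_pour - T_melt
Superheat = 1719 - 1583 = 136 deg C

136 deg C


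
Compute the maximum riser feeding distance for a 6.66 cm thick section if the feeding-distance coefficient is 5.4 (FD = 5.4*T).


Formula: FD = 5.4 * T  (riser feeding-distance rule)
FD = 5.4 * 6.66 cm = 35.9640 cm


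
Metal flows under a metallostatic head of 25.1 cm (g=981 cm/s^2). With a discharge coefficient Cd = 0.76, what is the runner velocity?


Formula: v = Cd * sqrt(2 * g * h)  (Torricelli with discharge coefficient)
2*g*h = 2 * 981 * 25.1 = 49246.2 cm^2/s^2
sqrt(49246.2) = 221.91485 cm/s
v = 0.76 * 221.91485 = 168.6553 cm/s

Final answer: 168.6553 cm/s


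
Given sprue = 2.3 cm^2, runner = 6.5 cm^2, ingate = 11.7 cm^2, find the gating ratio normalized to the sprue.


Sprue:Runner:Ingate = 1 : 6.5/2.3 : 11.7/2.3 = 1:2.83:5.09


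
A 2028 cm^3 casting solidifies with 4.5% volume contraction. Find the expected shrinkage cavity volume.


Formula: V_shrink = V_casting * shrinkage_pct / 100
V_shrink = 2028 cm^3 * 4.5 / 100 = 91.2600 cm^3


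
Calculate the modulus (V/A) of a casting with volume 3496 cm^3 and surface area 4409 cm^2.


Formula: Casting Modulus M = V / A
M = 3496 cm^3 / 4409 cm^2 = 0.7929 cm

0.7929 cm


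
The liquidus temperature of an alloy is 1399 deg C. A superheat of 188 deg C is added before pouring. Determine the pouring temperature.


Formula: T_pour = T_melt + Superheat
T_pour = 1399 + 188 = 1587 deg C


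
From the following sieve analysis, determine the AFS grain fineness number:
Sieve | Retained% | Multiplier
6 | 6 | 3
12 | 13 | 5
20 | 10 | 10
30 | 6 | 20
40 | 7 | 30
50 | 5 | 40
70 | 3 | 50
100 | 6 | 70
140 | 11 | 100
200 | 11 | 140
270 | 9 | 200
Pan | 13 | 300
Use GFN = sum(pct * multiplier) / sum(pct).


Formula: GFN = sum(pct * multiplier) / sum(pct)
sum(pct * multiplier) = 9623
sum(pct) = 100
GFN = 9623 / 100 = 96.23


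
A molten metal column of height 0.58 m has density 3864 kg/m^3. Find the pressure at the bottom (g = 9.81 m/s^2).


Formula: P = rho * g * h
rho * g = 3864 * 9.81 = 37905.84 N/m^3
P = 37905.84 * 0.58 = 21985.3872 Pa

Final answer: 21985.3872 Pa


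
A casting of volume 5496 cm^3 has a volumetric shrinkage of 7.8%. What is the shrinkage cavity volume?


Formula: V_shrink = V_casting * shrinkage_pct / 100
V_shrink = 5496 cm^3 * 7.8 / 100 = 428.6880 cm^3

Final answer: 428.6880 cm^3


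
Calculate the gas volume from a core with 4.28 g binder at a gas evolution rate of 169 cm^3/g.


Formula: V_gas = W_binder * gas_evolution_rate
V = 4.28 g * 169 cm^3/g = 723.3200 cm^3

Final answer: 723.3200 cm^3


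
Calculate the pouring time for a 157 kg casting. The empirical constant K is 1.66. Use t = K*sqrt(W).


Formula: t = K * sqrt(W)
sqrt(W) = sqrt(157) = 12.52996
t = 1.66 * 12.52996 = 20.7997 s

20.7997 s


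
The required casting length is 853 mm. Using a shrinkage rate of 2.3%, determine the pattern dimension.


Formula: L_pattern = L_casting * (1 + shrinkage_rate/100)
Shrinkage factor = 1 + 2.3/100 = 1.023
L_pattern = 853 mm * 1.023 = 872.6190 mm

Answer: 872.6190 mm


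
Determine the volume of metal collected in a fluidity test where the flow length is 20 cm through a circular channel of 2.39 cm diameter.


Formula: V = pi * (d/2)^2 * L  (cylinder volume)
Radius = 2.39/2 = 1.195 cm
V = pi * 1.195^2 * 20 = 89.7255 cm^3


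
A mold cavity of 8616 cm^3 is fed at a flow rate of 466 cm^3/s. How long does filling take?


Formula: t_fill = V_mold / Q_flow
t = 8616 cm^3 / 466 cm^3/s = 18.4893 s

18.4893 s


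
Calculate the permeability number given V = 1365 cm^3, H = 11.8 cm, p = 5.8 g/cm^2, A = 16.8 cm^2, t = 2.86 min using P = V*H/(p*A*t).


Formula: Permeability Number P = (V * H) / (p * A * t)
Numerator: V * H = 1365 * 11.8 = 16107.0
Denominator: p * A * t = 5.8 * 16.8 * 2.86 = 278.6784
P = 16107.0 / 278.6784 = 57.7978

57.7978


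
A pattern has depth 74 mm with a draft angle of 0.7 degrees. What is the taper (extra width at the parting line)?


Formula: taper = depth * tan(draft_angle)
tan(0.7 deg) = 0.0122179
taper = 74 mm * 0.0122179 = 0.9041 mm


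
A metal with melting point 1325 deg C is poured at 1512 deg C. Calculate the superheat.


Formula: Superheat = T_pour - T_melt
Superheat = 1512 - 1325 = 187 deg C

Answer: 187 deg C


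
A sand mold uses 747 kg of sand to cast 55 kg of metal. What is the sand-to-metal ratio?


Formula: Sand-to-Metal Ratio = W_sand / W_metal
Ratio = 747 kg / 55 kg = 13.5818

Answer: 13.5818


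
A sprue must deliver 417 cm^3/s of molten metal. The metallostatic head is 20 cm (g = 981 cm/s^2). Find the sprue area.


Formula: v = sqrt(2*g*h), A = Q/v
Velocity: v = sqrt(2 * 981 * 20) = sqrt(39240) = 198.0909 cm/s
Sprue area: A = Q / v = 417 / 198.0909 = 2.1051 cm^2

Answer: 2.1051 cm^2


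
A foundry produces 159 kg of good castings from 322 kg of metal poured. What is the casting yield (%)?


Formula: Casting Yield = (W_good / W_total) * 100
Yield = (159 kg / 322 kg) * 100 = 49.3789%

49.3789%


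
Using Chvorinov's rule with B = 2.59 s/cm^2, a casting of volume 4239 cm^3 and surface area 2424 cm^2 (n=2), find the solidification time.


Formula: t_s = B * (V/A)^n  (Chvorinov's rule, n=2)
Modulus M = V/A = 4239/2424 = 1.748762 cm
M^2 = 1.748762^2 = 3.058169 cm^2
t_s = 2.59 * 3.058169 = 7.9207 s

7.9207 s


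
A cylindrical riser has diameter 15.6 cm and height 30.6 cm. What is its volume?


Formula: V = pi * (D/2)^2 * H  (cylinder volume)
Radius = D/2 = 15.6/2 = 7.8 cm
V = pi * 7.8^2 * 30.6 = 5848.7156 cm^3

Final answer: 5848.7156 cm^3


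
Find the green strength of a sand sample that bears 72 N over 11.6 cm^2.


Formula: Compressive Strength = Force / Area
Strength = 72 N / 11.6 cm^2 = 6.2069 N/cm^2

6.2069 N/cm^2


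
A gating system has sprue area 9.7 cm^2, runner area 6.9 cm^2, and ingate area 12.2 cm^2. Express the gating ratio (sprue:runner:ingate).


Sprue:Runner:Ingate = 1 : 6.9/9.7 : 12.2/9.7 = 1:0.71:1.26

Answer: 1:0.71:1.26


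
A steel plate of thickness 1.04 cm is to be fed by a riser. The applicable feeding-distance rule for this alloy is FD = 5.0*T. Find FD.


Formula: FD = 5.0 * T  (riser feeding-distance rule)
FD = 5.0 * 1.04 cm = 5.2000 cm

Answer: 5.2000 cm


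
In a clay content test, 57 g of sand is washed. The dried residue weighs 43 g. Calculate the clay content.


Formula: Clay% = (W_total - W_washed) / W_total * 100
Clay mass = 57 - 43 = 14 g
Clay% = 14 / 57 * 100 = 24.5614%

24.5614%


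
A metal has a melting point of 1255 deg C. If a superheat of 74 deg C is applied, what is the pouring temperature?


Formula: T_pour = T_melt + Superheat
T_pour = 1255 + 74 = 1329 deg C

1329 deg C


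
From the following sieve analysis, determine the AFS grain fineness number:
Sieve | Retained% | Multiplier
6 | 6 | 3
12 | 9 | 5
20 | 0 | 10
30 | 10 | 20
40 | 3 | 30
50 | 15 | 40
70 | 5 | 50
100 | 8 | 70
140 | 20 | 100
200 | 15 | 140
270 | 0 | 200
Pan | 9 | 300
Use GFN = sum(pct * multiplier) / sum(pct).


Formula: GFN = sum(pct * multiplier) / sum(pct)
sum(pct * multiplier) = 8563
sum(pct) = 100
GFN = 8563 / 100 = 85.63

Answer: 85.63


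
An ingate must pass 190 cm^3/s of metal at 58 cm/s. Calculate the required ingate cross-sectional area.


Formula: A_ingate = Q / v  (continuity equation)
A = 190 cm^3/s / 58 cm/s = 3.2759 cm^2


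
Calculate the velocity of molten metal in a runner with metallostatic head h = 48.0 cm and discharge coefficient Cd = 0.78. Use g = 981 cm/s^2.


Formula: v = Cd * sqrt(2 * g * h)  (Torricelli with discharge coefficient)
2*g*h = 2 * 981 * 48.0 = 94176.0 cm^2/s^2
sqrt(94176.0) = 306.88108 cm/s
v = 0.78 * 306.88108 = 239.3672 cm/s

239.3672 cm/s


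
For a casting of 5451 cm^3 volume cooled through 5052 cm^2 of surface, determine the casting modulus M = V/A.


Formula: Casting Modulus M = V / A
M = 5451 cm^3 / 5052 cm^2 = 1.0790 cm

Answer: 1.0790 cm


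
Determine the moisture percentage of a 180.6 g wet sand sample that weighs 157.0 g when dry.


Formula: MC = (W_wet - W_dry) / W_wet * 100
Water mass = 180.6 - 157.0 = 23.6 g
MC = 23.6 / 180.6 * 100 = 13.0676%


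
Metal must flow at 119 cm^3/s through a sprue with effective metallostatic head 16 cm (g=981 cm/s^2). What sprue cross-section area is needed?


Formula: v = sqrt(2*g*h), A = Q/v
Velocity: v = sqrt(2 * 981 * 16) = sqrt(31392) = 177.1779 cm/s
Sprue area: A = Q / v = 119 / 177.1779 = 0.6716 cm^2

0.6716 cm^2


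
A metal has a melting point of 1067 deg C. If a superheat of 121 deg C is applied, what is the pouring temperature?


Formula: T_pour = T_melt + Superheat
T_pour = 1067 + 121 = 1188 deg C

Final answer: 1188 deg C


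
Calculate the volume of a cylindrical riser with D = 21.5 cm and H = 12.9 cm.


Formula: V = pi * (D/2)^2 * H  (cylinder volume)
Radius = D/2 = 21.5/2 = 10.75 cm
V = pi * 10.75^2 * 12.9 = 4683.3489 cm^3

Answer: 4683.3489 cm^3


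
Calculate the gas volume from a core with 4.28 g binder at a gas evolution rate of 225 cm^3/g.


Formula: V_gas = W_binder * gas_evolution_rate
V = 4.28 g * 225 cm^3/g = 963.0000 cm^3

Final answer: 963.0000 cm^3


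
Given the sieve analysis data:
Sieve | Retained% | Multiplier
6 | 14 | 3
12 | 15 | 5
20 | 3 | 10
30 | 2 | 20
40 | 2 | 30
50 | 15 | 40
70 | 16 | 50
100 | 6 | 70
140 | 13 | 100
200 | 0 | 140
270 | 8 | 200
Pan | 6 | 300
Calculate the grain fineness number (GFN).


Formula: GFN = sum(pct * multiplier) / sum(pct)
sum(pct * multiplier) = 6767
sum(pct) = 100
GFN = 6767 / 100 = 67.67

67.67


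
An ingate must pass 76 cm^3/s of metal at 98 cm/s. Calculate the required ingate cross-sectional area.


Formula: A_ingate = Q / v  (continuity equation)
A = 76 cm^3/s / 98 cm/s = 0.7755 cm^2

0.7755 cm^2


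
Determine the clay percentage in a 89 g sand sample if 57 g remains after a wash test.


Formula: Clay% = (W_total - W_washed) / W_total * 100
Clay mass = 89 - 57 = 32 g
Clay% = 32 / 89 * 100 = 35.9551%

Answer: 35.9551%


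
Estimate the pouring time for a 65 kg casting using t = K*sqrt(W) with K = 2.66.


Formula: t = K * sqrt(W)
sqrt(W) = sqrt(65) = 8.06226
t = 2.66 * 8.06226 = 21.4456 s

Answer: 21.4456 s


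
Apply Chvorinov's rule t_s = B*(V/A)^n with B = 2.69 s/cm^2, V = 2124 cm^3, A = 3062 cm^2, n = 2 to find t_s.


Formula: t_s = B * (V/A)^n  (Chvorinov's rule, n=2)
Modulus M = V/A = 2124/3062 = 0.693664 cm
M^2 = 0.693664^2 = 0.481170 cm^2
t_s = 2.69 * 0.481170 = 1.2943 s


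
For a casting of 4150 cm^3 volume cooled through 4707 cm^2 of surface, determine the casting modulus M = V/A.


Formula: Casting Modulus M = V / A
M = 4150 cm^3 / 4707 cm^2 = 0.8817 cm

Answer: 0.8817 cm


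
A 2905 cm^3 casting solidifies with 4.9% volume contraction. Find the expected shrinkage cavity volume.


Formula: V_shrink = V_casting * shrinkage_pct / 100
V_shrink = 2905 cm^3 * 4.9 / 100 = 142.3450 cm^3

Final answer: 142.3450 cm^3


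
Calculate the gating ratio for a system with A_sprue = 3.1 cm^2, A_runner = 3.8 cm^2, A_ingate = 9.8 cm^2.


Sprue:Runner:Ingate = 1 : 3.8/3.1 : 9.8/3.1 = 1:1.23:3.16


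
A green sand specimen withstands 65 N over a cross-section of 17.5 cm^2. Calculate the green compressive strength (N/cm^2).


Formula: Compressive Strength = Force / Area
Strength = 65 N / 17.5 cm^2 = 3.7143 N/cm^2

3.7143 N/cm^2


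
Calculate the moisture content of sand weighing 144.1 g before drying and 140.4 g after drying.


Formula: MC = (W_wet - W_dry) / W_wet * 100
Water mass = 144.1 - 140.4 = 3.7 g
MC = 3.7 / 144.1 * 100 = 2.5677%

Answer: 2.5677%


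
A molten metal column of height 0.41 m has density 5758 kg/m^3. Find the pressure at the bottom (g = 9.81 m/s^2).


Formula: P = rho * g * h
rho * g = 5758 * 9.81 = 56485.98 N/m^3
P = 56485.98 * 0.41 = 23159.2518 Pa

23159.2518 Pa


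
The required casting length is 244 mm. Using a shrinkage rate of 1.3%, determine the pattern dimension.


Formula: L_pattern = L_casting * (1 + shrinkage_rate/100)
Shrinkage factor = 1 + 1.3/100 = 1.013
L_pattern = 244 mm * 1.013 = 247.1720 mm

247.1720 mm


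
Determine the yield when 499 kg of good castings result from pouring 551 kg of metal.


Formula: Casting Yield = (W_good / W_total) * 100
Yield = (499 kg / 551 kg) * 100 = 90.5626%


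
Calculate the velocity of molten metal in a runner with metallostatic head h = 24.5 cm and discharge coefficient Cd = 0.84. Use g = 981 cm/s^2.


Formula: v = Cd * sqrt(2 * g * h)  (Torricelli with discharge coefficient)
2*g*h = 2 * 981 * 24.5 = 48069.0 cm^2/s^2
sqrt(48069.0) = 219.24644 cm/s
v = 0.84 * 219.24644 = 184.1670 cm/s

Answer: 184.1670 cm/s


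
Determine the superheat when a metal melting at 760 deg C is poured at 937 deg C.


Formula: Superheat = T_pour - T_melt
Superheat = 937 - 760 = 177 deg C


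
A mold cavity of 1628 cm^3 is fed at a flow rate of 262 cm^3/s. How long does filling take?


Formula: t_fill = V_mold / Q_flow
t = 1628 cm^3 / 262 cm^3/s = 6.2137 s

Final answer: 6.2137 s


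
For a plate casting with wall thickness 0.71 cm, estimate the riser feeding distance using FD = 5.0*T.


Formula: FD = 5.0 * T  (riser feeding-distance rule)
FD = 5.0 * 0.71 cm = 3.5500 cm

Final answer: 3.5500 cm


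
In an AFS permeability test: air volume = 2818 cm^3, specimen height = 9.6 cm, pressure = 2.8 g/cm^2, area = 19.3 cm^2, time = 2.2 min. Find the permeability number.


Formula: Permeability Number P = (V * H) / (p * A * t)
Numerator: V * H = 2818 * 9.6 = 27052.8
Denominator: p * A * t = 2.8 * 19.3 * 2.2 = 118.888
P = 27052.8 / 118.888 = 227.5486


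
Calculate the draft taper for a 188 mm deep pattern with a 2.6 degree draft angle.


Formula: taper = depth * tan(draft_angle)
tan(2.6 deg) = 0.0454097
taper = 188 mm * 0.0454097 = 8.5370 mm

Answer: 8.5370 mm


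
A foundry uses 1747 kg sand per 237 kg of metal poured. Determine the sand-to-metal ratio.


Formula: Sand-to-Metal Ratio = W_sand / W_metal
Ratio = 1747 kg / 237 kg = 7.3713

Answer: 7.3713


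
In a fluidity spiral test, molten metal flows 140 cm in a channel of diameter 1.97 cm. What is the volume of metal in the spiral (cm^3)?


Formula: V = pi * (d/2)^2 * L  (cylinder volume)
Radius = 1.97/2 = 0.985 cm
V = pi * 0.985^2 * 140 = 426.7272 cm^3

426.7272 cm^3


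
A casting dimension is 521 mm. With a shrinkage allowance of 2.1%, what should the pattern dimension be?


Formula: L_pattern = L_casting * (1 + shrinkage_rate/100)
Shrinkage factor = 1 + 2.1/100 = 1.021
L_pattern = 521 mm * 1.021 = 531.9410 mm

Final answer: 531.9410 mm


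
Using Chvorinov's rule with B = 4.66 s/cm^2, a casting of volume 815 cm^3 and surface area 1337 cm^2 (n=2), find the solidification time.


Formula: t_s = B * (V/A)^n  (Chvorinov's rule, n=2)
Modulus M = V/A = 815/1337 = 0.609574 cm
M^2 = 0.609574^2 = 0.371580 cm^2
t_s = 4.66 * 0.371580 = 1.7316 s

1.7316 s


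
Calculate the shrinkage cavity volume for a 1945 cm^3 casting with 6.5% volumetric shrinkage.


Formula: V_shrink = V_casting * shrinkage_pct / 100
V_shrink = 1945 cm^3 * 6.5 / 100 = 126.4250 cm^3

Final answer: 126.4250 cm^3


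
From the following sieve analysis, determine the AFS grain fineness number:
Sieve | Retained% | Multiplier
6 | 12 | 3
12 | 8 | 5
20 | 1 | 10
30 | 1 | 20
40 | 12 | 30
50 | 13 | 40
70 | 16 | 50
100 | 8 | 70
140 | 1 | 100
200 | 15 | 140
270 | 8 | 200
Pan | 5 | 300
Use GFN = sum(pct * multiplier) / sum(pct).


Formula: GFN = sum(pct * multiplier) / sum(pct)
sum(pct * multiplier) = 7646
sum(pct) = 100
GFN = 7646 / 100 = 76.46

Answer: 76.46


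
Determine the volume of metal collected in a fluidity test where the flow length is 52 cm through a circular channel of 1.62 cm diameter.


Formula: V = pi * (d/2)^2 * L  (cylinder volume)
Radius = 1.62/2 = 0.81 cm
V = pi * 0.81^2 * 52 = 107.1823 cm^3

Final answer: 107.1823 cm^3


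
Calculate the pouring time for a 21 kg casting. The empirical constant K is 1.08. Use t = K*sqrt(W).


Formula: t = K * sqrt(W)
sqrt(W) = sqrt(21) = 4.58258
t = 1.08 * 4.58258 = 4.9492 s

Final answer: 4.9492 s


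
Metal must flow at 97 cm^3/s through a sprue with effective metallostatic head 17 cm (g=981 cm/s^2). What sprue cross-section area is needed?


Formula: v = sqrt(2*g*h), A = Q/v
Velocity: v = sqrt(2 * 981 * 17) = sqrt(33354) = 182.6308 cm/s
Sprue area: A = Q / v = 97 / 182.6308 = 0.5311 cm^2

0.5311 cm^2


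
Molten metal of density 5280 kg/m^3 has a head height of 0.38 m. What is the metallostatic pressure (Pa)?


Formula: P = rho * g * h
rho * g = 5280 * 9.81 = 51796.8 N/m^3
P = 51796.8 * 0.38 = 19682.7840 Pa

Answer: 19682.7840 Pa


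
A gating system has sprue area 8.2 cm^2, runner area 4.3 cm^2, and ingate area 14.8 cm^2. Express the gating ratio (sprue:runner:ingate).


Sprue:Runner:Ingate = 1 : 4.3/8.2 : 14.8/8.2 = 1:0.52:1.80

Final answer: 1:0.52:1.80


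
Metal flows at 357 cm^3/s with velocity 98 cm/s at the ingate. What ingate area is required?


Formula: A_ingate = Q / v  (continuity equation)
A = 357 cm^3/s / 98 cm/s = 3.6429 cm^2

3.6429 cm^2


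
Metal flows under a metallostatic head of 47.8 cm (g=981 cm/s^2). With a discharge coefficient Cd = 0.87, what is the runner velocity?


Formula: v = Cd * sqrt(2 * g * h)  (Torricelli with discharge coefficient)
2*g*h = 2 * 981 * 47.8 = 93783.6 cm^2/s^2
sqrt(93783.6) = 306.24108 cm/s
v = 0.87 * 306.24108 = 266.4297 cm/s


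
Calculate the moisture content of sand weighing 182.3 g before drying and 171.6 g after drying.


Formula: MC = (W_wet - W_dry) / W_wet * 100
Water mass = 182.3 - 171.6 = 10.7 g
MC = 10.7 / 182.3 * 100 = 5.8694%

Answer: 5.8694%


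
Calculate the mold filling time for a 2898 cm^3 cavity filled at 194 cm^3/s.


Formula: t_fill = V_mold / Q_flow
t = 2898 cm^3 / 194 cm^3/s = 14.9381 s

Answer: 14.9381 s


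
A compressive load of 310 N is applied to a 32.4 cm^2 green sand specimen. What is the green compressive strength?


Formula: Compressive Strength = Force / Area
Strength = 310 N / 32.4 cm^2 = 9.5679 N/cm^2

Final answer: 9.5679 N/cm^2


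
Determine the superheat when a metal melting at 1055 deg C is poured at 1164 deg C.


Formula: Superheat = T_pour - T_melt
Superheat = 1164 - 1055 = 109 deg C

109 deg C


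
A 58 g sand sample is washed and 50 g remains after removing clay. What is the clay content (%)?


Formula: Clay% = (W_total - W_washed) / W_total * 100
Clay mass = 58 - 50 = 8 g
Clay% = 8 / 58 * 100 = 13.7931%

Answer: 13.7931%


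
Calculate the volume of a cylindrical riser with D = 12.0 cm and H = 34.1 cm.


Formula: V = pi * (D/2)^2 * H  (cylinder volume)
Radius = D/2 = 12.0/2 = 6.0 cm
V = pi * 6.0^2 * 34.1 = 3856.6191 cm^3

Answer: 3856.6191 cm^3


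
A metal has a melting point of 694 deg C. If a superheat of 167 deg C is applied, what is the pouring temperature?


Formula: T_pour = T_melt + Superheat
T_pour = 694 + 167 = 861 deg C

Final answer: 861 deg C


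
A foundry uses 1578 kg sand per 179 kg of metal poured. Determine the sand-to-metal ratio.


Formula: Sand-to-Metal Ratio = W_sand / W_metal
Ratio = 1578 kg / 179 kg = 8.8156

Answer: 8.8156


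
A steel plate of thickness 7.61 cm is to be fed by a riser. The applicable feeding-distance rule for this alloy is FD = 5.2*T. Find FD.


Formula: FD = 5.2 * T  (riser feeding-distance rule)
FD = 5.2 * 7.61 cm = 39.5720 cm


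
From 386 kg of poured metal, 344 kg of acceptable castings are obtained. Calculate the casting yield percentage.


Formula: Casting Yield = (W_good / W_total) * 100
Yield = (344 kg / 386 kg) * 100 = 89.1192%

Answer: 89.1192%


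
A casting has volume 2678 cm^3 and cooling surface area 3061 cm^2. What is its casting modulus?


Formula: Casting Modulus M = V / A
M = 2678 cm^3 / 3061 cm^2 = 0.8749 cm

Final answer: 0.8749 cm


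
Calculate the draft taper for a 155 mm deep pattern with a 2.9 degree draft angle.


Formula: taper = depth * tan(draft_angle)
tan(2.9 deg) = 0.0506578
taper = 155 mm * 0.0506578 = 7.8520 mm


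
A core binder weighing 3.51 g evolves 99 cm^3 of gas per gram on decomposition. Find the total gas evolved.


Formula: V_gas = W_binder * gas_evolution_rate
V = 3.51 g * 99 cm^3/g = 347.4900 cm^3

347.4900 cm^3


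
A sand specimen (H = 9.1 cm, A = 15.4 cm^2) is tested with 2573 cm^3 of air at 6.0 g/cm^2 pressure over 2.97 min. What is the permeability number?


Formula: Permeability Number P = (V * H) / (p * A * t)
Numerator: V * H = 2573 * 9.1 = 23414.3
Denominator: p * A * t = 6.0 * 15.4 * 2.97 = 274.428
P = 23414.3 / 274.428 = 85.3204

Answer: 85.3204


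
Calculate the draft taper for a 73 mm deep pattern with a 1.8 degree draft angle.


Formula: taper = depth * tan(draft_angle)
tan(1.8 deg) = 0.0314263
taper = 73 mm * 0.0314263 = 2.2941 mm

Answer: 2.2941 mm


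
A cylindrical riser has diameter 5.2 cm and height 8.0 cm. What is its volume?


Formula: V = pi * (D/2)^2 * H  (cylinder volume)
Radius = D/2 = 5.2/2 = 2.6 cm
V = pi * 2.6^2 * 8.0 = 169.8973 cm^3

169.8973 cm^3


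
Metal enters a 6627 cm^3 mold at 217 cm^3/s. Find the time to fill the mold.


Formula: t_fill = V_mold / Q_flow
t = 6627 cm^3 / 217 cm^3/s = 30.5392 s


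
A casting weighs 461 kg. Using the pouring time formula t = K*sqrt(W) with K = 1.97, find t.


Formula: t = K * sqrt(W)
sqrt(W) = sqrt(461) = 21.47091
t = 1.97 * 21.47091 = 42.2977 s

Final answer: 42.2977 s


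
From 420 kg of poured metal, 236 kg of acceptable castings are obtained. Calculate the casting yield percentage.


Formula: Casting Yield = (W_good / W_total) * 100
Yield = (236 kg / 420 kg) * 100 = 56.1905%

Final answer: 56.1905%


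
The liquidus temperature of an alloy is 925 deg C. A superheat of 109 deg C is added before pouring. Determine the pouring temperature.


Formula: T_pour = T_melt + Superheat
T_pour = 925 + 109 = 1034 deg C

1034 deg C


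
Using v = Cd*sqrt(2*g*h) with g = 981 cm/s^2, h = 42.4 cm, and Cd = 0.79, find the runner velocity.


Formula: v = Cd * sqrt(2 * g * h)  (Torricelli with discharge coefficient)
2*g*h = 2 * 981 * 42.4 = 83188.8 cm^2/s^2
sqrt(83188.8) = 288.42469 cm/s
v = 0.79 * 288.42469 = 227.8555 cm/s

Final answer: 227.8555 cm/s


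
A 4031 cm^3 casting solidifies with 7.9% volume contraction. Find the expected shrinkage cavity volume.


Formula: V_shrink = V_casting * shrinkage_pct / 100
V_shrink = 4031 cm^3 * 7.9 / 100 = 318.4490 cm^3

Final answer: 318.4490 cm^3


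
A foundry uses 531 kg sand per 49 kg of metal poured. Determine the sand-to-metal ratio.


Formula: Sand-to-Metal Ratio = W_sand / W_metal
Ratio = 531 kg / 49 kg = 10.8367

Answer: 10.8367


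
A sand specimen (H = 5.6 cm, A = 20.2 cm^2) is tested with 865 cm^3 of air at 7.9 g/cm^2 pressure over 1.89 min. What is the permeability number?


Formula: Permeability Number P = (V * H) / (p * A * t)
Numerator: V * H = 865 * 5.6 = 4844.0
Denominator: p * A * t = 7.9 * 20.2 * 1.89 = 301.6062
P = 4844.0 / 301.6062 = 16.0607


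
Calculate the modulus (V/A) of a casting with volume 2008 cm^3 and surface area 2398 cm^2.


Formula: Casting Modulus M = V / A
M = 2008 cm^3 / 2398 cm^2 = 0.8374 cm


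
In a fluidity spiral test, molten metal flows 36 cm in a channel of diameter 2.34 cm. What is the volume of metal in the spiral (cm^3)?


Formula: V = pi * (d/2)^2 * L  (cylinder volume)
Radius = 2.34/2 = 1.17 cm
V = pi * 1.17^2 * 36 = 154.8189 cm^3


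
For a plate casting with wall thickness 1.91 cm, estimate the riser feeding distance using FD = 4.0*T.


Formula: FD = 4.0 * T  (riser feeding-distance rule)
FD = 4.0 * 1.91 cm = 7.6400 cm

7.6400 cm


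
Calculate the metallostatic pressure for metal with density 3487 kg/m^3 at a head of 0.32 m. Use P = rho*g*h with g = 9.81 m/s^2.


Formula: P = rho * g * h
rho * g = 3487 * 9.81 = 34207.47 N/m^3
P = 34207.47 * 0.32 = 10946.3904 Pa

Answer: 10946.3904 Pa


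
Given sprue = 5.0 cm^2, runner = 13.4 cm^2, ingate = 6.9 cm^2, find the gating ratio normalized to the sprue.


Sprue:Runner:Ingate = 1 : 13.4/5.0 : 6.9/5.0 = 1:2.68:1.38

Answer: 1:2.68:1.38


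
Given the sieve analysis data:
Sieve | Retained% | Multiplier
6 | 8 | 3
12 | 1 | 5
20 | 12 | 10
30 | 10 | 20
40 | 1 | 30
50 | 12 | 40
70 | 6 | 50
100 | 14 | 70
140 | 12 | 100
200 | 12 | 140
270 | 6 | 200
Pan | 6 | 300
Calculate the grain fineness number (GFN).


Formula: GFN = sum(pct * multiplier) / sum(pct)
sum(pct * multiplier) = 8019
sum(pct) = 100
GFN = 8019 / 100 = 80.19

Final answer: 80.19


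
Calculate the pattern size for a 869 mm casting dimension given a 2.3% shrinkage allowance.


Formula: L_pattern = L_casting * (1 + shrinkage_rate/100)
Shrinkage factor = 1 + 2.3/100 = 1.023
L_pattern = 869 mm * 1.023 = 888.9870 mm

Final answer: 888.9870 mm


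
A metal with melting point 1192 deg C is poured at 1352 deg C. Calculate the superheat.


Formula: Superheat = T_pour - T_melt
Superheat = 1352 - 1192 = 160 deg C

Final answer: 160 deg C


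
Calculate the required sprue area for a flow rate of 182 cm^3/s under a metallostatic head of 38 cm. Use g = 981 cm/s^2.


Formula: v = sqrt(2*g*h), A = Q/v
Velocity: v = sqrt(2 * 981 * 38) = sqrt(74556) = 273.0494 cm/s
Sprue area: A = Q / v = 182 / 273.0494 = 0.6665 cm^2


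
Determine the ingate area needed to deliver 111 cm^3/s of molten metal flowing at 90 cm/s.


Formula: A_ingate = Q / v  (continuity equation)
A = 111 cm^3/s / 90 cm/s = 1.2333 cm^2


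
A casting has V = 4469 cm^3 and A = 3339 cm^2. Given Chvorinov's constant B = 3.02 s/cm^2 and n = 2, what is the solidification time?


Formula: t_s = B * (V/A)^n  (Chvorinov's rule, n=2)
Modulus M = V/A = 4469/3339 = 1.338425 cm
M^2 = 1.338425^2 = 1.791381 cm^2
t_s = 3.02 * 1.791381 = 5.4100 s

Final answer: 5.4100 s


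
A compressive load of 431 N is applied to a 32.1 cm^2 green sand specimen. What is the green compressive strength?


Formula: Compressive Strength = Force / Area
Strength = 431 N / 32.1 cm^2 = 13.4268 N/cm^2


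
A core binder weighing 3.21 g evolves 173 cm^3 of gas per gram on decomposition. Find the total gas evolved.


Formula: V_gas = W_binder * gas_evolution_rate
V = 3.21 g * 173 cm^3/g = 555.3300 cm^3

Final answer: 555.3300 cm^3


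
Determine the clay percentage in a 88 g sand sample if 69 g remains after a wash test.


Formula: Clay% = (W_total - W_washed) / W_total * 100
Clay mass = 88 - 69 = 19 g
Clay% = 19 / 88 * 100 = 21.5909%

Answer: 21.5909%


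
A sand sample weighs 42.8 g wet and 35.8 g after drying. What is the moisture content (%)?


Formula: MC = (W_wet - W_dry) / W_wet * 100
Water mass = 42.8 - 35.8 = 7.0 g
MC = 7.0 / 42.8 * 100 = 16.3551%

Final answer: 16.3551%


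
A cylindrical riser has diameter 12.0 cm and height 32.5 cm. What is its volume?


Formula: V = pi * (D/2)^2 * H  (cylinder volume)
Radius = D/2 = 12.0/2 = 6.0 cm
V = pi * 6.0^2 * 32.5 = 3675.6634 cm^3


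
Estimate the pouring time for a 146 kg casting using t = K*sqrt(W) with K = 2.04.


Formula: t = K * sqrt(W)
sqrt(W) = sqrt(146) = 12.08305
t = 2.04 * 12.08305 = 24.6494 s

24.6494 s


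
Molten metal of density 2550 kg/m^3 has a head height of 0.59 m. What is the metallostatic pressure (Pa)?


Formula: P = rho * g * h
rho * g = 2550 * 9.81 = 25015.5 N/m^3
P = 25015.5 * 0.59 = 14759.1450 Pa

Answer: 14759.1450 Pa


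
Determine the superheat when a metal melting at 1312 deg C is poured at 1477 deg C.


Formula: Superheat = T_pour - T_melt
Superheat = 1477 - 1312 = 165 deg C

Answer: 165 deg C


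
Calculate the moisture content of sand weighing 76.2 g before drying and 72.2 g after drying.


Formula: MC = (W_wet - W_dry) / W_wet * 100
Water mass = 76.2 - 72.2 = 4.0 g
MC = 4.0 / 76.2 * 100 = 5.2493%

Final answer: 5.2493%


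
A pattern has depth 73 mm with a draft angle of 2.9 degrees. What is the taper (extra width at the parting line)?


Formula: taper = depth * tan(draft_angle)
tan(2.9 deg) = 0.0506578
taper = 73 mm * 0.0506578 = 3.6980 mm

Answer: 3.6980 mm


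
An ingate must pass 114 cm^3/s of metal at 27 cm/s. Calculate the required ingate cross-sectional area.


Formula: A_ingate = Q / v  (continuity equation)
A = 114 cm^3/s / 27 cm/s = 4.2222 cm^2

Final answer: 4.2222 cm^2


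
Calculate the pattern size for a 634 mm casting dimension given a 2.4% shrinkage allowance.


Formula: L_pattern = L_casting * (1 + shrinkage_rate/100)
Shrinkage factor = 1 + 2.4/100 = 1.024
L_pattern = 634 mm * 1.024 = 649.2160 mm

Answer: 649.2160 mm


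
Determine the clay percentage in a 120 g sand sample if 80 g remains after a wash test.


Formula: Clay% = (W_total - W_washed) / W_total * 100
Clay mass = 120 - 80 = 40 g
Clay% = 40 / 120 * 100 = 33.3333%


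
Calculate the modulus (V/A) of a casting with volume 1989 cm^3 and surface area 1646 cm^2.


Formula: Casting Modulus M = V / A
M = 1989 cm^3 / 1646 cm^2 = 1.2084 cm


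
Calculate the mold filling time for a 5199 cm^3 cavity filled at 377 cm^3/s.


Formula: t_fill = V_mold / Q_flow
t = 5199 cm^3 / 377 cm^3/s = 13.7905 s

Final answer: 13.7905 s


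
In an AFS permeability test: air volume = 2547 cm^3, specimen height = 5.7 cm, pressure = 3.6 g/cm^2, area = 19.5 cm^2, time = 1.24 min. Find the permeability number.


Formula: Permeability Number P = (V * H) / (p * A * t)
Numerator: V * H = 2547 * 5.7 = 14517.9
Denominator: p * A * t = 3.6 * 19.5 * 1.24 = 87.048
P = 14517.9 / 87.048 = 166.7804

166.7804


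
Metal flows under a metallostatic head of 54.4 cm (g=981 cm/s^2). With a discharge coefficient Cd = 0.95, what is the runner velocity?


Formula: v = Cd * sqrt(2 * g * h)  (Torricelli with discharge coefficient)
2*g*h = 2 * 981 * 54.4 = 106732.8 cm^2/s^2
sqrt(106732.8) = 326.69986 cm/s
v = 0.95 * 326.69986 = 310.3649 cm/s


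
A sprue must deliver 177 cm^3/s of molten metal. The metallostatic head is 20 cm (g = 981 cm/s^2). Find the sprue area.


Formula: v = sqrt(2*g*h), A = Q/v
Velocity: v = sqrt(2 * 981 * 20) = sqrt(39240) = 198.0909 cm/s
Sprue area: A = Q / v = 177 / 198.0909 = 0.8935 cm^2

Answer: 0.8935 cm^2


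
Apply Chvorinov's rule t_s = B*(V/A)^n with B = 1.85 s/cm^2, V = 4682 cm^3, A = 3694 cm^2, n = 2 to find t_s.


Formula: t_s = B * (V/A)^n  (Chvorinov's rule, n=2)
Modulus M = V/A = 4682/3694 = 1.267461 cm
M^2 = 1.267461^2 = 1.606457 cm^2
t_s = 1.85 * 1.606457 = 2.9719 s
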